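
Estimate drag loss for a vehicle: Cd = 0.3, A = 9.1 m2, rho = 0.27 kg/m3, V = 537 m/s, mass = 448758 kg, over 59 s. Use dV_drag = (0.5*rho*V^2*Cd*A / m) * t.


D = 0.5 * 0.27 * 537^2 * 0.3 * 9.1 = 106278.39 N
a = 106278.39 / 448758 = 0.2368 m/s2
dV = 0.2368 * 59 = 14.0 m/s

14.0 m/s


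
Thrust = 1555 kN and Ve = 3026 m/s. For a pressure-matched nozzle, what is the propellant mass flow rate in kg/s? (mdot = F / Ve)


mdot = F / Ve = 1555000 / 3026 = 513.9 kg/s

513.9 kg/s


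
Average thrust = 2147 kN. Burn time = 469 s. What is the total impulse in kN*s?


It = 2147 * 469 = 1006943 kN*s

1006943 kN*s


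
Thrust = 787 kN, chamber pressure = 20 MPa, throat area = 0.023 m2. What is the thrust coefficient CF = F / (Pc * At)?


CF = 787000 / (20e6 * 0.023) = 1.71

1.71


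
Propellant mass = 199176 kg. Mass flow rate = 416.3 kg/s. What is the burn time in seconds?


tb = 199176 / 416.3 = 478.4 s

478.4 s


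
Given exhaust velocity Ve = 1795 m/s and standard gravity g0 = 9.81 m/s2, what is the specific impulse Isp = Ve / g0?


Isp = Ve / g0 = 1795 / 9.81 = 183.0 s

183.0 s


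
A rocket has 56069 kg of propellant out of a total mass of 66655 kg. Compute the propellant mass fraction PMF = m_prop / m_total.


PMF = 56069 / 66655 = 0.841

0.841


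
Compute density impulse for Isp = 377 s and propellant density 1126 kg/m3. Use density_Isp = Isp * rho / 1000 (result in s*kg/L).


rho*Isp = 377 * 1126 / 1000 = 425 s*kg/L

425 s*kg/L


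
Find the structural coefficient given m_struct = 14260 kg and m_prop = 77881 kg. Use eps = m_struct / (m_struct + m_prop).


eps = 14260 / (14260 + 77881) = 0.1548

0.1548


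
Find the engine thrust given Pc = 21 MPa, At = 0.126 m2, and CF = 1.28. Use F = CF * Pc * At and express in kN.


F = 1.28 * 21e6 * 0.126 = 3.3869e+06 N = 3386.9 kN

3386.9 kN


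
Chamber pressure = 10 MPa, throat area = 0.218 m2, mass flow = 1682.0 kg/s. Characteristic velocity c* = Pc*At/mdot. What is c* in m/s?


c* = 10e6 * 0.218 / 1682.0 = 1296 m/s

1296 m/s


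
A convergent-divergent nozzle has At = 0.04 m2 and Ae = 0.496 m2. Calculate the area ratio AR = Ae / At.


AR = 0.496 / 0.04 = 12.4

12.4


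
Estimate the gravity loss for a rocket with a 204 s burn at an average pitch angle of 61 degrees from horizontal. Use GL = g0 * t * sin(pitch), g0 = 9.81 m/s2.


GL = 9.81 * 204 * sin(61 deg) = 1750 m/s

1750 m/s


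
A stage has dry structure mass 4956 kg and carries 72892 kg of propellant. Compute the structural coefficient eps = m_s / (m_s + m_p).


eps = 4956 / (4956 + 72892) = 0.0637

0.0637


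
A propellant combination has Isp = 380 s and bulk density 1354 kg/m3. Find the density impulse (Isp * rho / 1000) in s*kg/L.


rho*Isp = 380 * 1354 / 1000 = 515 s*kg/L

515 s*kg/L


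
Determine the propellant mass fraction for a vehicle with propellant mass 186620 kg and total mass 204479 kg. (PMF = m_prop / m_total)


PMF = 186620 / 204479 = 0.913

0.913


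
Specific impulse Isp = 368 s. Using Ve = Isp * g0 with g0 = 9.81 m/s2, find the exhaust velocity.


Ve = Isp * g0 = 368 * 9.81 = 3610.1 m/s

3610.1 m/s


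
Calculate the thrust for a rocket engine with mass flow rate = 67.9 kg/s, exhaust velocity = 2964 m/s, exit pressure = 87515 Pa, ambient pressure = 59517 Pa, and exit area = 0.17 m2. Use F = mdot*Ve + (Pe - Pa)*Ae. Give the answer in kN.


F = 67.9 * 2964 + (87515 - 59517) * 0.17 = 206015.0 N = 206.0 kN

206.0 kN


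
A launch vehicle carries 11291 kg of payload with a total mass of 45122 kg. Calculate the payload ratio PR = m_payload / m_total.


PR = 11291 / 45122 = 0.2502

0.2502


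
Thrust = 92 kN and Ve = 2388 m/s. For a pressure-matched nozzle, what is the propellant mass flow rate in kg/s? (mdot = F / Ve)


mdot = F / Ve = 92000 / 2388 = 38.5 kg/s

38.5 kg/s


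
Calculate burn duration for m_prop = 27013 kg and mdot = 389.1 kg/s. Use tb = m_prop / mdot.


tb = 27013 / 389.1 = 69.4 s

69.4 s


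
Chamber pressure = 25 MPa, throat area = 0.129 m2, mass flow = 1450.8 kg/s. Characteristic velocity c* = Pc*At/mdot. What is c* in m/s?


c* = 25e6 * 0.129 / 1450.8 = 2223 m/s

2223 m/s


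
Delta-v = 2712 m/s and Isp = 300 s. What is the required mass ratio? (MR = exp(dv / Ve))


Ve = 300 * 9.81 = 2943.0 m/s
MR = exp(2712 / 2943.0) = 2.513

2.513


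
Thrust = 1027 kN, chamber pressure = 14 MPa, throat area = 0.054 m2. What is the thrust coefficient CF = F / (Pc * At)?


CF = 1027000 / (14e6 * 0.054) = 1.36

1.36


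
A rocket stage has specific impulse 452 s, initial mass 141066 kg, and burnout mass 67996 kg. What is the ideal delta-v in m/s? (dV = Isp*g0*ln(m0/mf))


Ve = 452 * 9.81 = 4434.12 m/s
dV = 4434.12 * ln(141066/67996) = 3236 m/s

3236 m/s


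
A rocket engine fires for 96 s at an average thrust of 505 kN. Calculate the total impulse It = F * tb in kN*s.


It = 505 * 96 = 48480 kN*s

48480 kN*s


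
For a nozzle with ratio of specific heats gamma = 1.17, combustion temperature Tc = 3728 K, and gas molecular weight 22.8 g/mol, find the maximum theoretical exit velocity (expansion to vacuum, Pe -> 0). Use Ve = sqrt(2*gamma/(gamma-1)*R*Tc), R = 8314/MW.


R = 8314 / 22.8 = 364.65 J/(kg.K)
Ve = sqrt(2 * 1.17 / (1.17 - 1) * 364.65 * 3728) = 4326 m/s

4326 m/s


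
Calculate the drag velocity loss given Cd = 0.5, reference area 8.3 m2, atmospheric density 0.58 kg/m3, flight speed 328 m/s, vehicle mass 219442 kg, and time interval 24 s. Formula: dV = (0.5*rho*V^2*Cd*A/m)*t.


D = 0.5 * 0.58 * 328^2 * 0.5 * 8.3 = 129477.34 N
a = 129477.34 / 219442 = 0.59 m/s2
dV = 0.59 * 24 = 14.2 m/s

14.2 m/s


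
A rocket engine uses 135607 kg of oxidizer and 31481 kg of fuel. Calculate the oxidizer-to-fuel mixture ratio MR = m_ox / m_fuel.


MR = 135607 / 31481 = 4.31

4.31


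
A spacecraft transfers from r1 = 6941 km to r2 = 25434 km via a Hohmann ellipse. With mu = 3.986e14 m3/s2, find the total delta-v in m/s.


V1 = sqrt(mu/r1) = 7578.05 m/s
dV1 = V1*(sqrt(2*r2/(r1+r2)) - 1) = 1920.89 m/s
V2 = sqrt(mu/r2) = 3958.78 m/s
dV2 = V2*(1 - sqrt(2*r1/(r1+r2))) = 1366.5 m/s
Total dV = 3287 m/s

3287 m/s


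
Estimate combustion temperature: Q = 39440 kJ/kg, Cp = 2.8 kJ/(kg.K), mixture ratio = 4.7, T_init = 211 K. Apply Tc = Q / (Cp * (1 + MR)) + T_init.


Tc = 39440 / (2.8 * (1 + 4.7)) + 211 = 2682 K

2682 K


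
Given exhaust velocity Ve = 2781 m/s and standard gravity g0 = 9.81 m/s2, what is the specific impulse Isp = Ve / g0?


Isp = Ve / g0 = 2781 / 9.81 = 283.5 s

283.5 s


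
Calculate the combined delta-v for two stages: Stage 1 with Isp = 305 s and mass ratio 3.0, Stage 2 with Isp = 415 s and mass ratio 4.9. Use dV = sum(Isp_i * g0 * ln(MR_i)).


dV1 = 305 * 9.81 * ln(3.0) = 3287.1 m/s
dV2 = 415 * 9.81 * ln(4.9) = 6470.0 m/s
Total dV = 3287.1 + 6470.0 = 9757.1 m/s ~ 9757 m/s

9757 m/s


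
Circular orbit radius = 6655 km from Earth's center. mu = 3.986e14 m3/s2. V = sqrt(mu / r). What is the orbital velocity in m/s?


V = sqrt(3.986e14 / 6655000) = 7739 m/s

7739 m/s


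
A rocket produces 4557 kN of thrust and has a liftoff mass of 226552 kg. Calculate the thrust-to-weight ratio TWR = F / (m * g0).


TWR = 4557000 / (226552 * 9.81) = 2.05

2.05


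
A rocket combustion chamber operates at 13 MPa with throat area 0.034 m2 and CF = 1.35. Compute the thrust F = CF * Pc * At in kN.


F = 1.35 * 13e6 * 0.034 = 596700.0 N = 596.7 kN

596.7 kN


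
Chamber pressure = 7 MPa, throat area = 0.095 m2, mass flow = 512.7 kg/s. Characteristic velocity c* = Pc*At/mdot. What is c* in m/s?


c* = 7e6 * 0.095 / 512.7 = 1297 m/s

1297 m/s


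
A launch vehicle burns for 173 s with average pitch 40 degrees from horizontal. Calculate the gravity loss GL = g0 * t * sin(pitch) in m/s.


GL = 9.81 * 173 * sin(40 deg) = 1091 m/s

1091 m/s


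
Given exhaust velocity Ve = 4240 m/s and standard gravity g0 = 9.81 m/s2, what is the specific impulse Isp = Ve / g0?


Isp = Ve / g0 = 4240 / 9.81 = 432.2 s

432.2 s


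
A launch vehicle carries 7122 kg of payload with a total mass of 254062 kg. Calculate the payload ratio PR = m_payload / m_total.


PR = 7122 / 254062 = 0.028

0.028


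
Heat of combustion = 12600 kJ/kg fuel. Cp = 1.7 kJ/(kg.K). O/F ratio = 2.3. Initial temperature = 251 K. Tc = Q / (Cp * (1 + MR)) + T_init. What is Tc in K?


Tc = 12600 / (1.7 * (1 + 2.3)) + 251 = 2497 K

2497 K


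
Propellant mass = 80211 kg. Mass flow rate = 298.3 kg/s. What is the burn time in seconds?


tb = 80211 / 298.3 = 268.9 s

268.9 s


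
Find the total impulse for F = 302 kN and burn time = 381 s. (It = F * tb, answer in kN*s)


It = 302 * 381 = 115062 kN*s

115062 kN*s


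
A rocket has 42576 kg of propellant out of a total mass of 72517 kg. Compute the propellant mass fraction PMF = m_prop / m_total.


PMF = 42576 / 72517 = 0.587

0.587


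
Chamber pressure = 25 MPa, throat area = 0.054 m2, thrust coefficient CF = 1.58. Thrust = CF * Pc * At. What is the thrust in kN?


F = 1.58 * 25e6 * 0.054 = 2.1330e+06 N = 2133.0 kN

2133.0 kN


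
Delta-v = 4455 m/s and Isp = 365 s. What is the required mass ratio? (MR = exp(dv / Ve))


Ve = 365 * 9.81 = 3580.65 m/s
MR = exp(4455 / 3580.65) = 3.47

3.47


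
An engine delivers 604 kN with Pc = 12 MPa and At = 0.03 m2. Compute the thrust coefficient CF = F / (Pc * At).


CF = 604000 / (12e6 * 0.03) = 1.68

1.68


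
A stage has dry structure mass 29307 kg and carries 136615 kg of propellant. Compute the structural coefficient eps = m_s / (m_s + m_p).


eps = 29307 / (29307 + 136615) = 0.1766

0.1766


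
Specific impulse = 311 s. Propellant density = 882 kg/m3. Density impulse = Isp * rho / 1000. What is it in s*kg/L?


rho*Isp = 311 * 882 / 1000 = 274 s*kg/L

274 s*kg/L


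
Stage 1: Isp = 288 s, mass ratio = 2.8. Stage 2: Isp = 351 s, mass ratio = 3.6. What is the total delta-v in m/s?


dV1 = 288 * 9.81 * ln(2.8) = 2909.0 m/s
dV2 = 351 * 9.81 * ln(3.6) = 4410.7 m/s
Total dV = 2909.0 + 4410.7 = 7319.7 m/s ~ 7320 m/s

7320 m/s


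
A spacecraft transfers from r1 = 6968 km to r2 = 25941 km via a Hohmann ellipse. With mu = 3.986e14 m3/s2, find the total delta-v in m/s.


V1 = sqrt(mu/r1) = 7563.36 m/s
dV1 = V1*(sqrt(2*r2/(r1+r2)) - 1) = 1933.19 m/s
V2 = sqrt(mu/r2) = 3919.9 m/s
dV2 = V2*(1 - sqrt(2*r1/(r1+r2))) = 1369.04 m/s
Total dV = 3302 m/s

3302 m/s


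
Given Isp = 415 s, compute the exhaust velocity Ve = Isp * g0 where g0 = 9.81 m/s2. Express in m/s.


Ve = Isp * g0 = 415 * 9.81 = 4071.2 m/s

4071.2 m/s


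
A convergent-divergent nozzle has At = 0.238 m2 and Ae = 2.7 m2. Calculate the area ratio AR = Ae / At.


AR = 2.7 / 0.238 = 11.3

11.3


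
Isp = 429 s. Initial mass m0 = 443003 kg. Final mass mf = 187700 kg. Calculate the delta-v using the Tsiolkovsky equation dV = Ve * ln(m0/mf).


Ve = 429 * 9.81 = 4208.49 m/s
dV = 4208.49 * ln(443003/187700) = 3614 m/s

3614 m/s


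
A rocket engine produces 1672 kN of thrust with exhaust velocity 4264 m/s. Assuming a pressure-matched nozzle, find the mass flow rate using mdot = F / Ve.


mdot = F / Ve = 1672000 / 4264 = 392.1 kg/s

392.1 kg/s


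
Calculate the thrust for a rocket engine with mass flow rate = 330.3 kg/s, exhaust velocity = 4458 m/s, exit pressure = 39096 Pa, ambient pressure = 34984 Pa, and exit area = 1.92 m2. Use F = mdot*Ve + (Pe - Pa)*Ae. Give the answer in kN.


F = 330.3 * 4458 + (39096 - 34984) * 1.92 = 1.4804e+06 N = 1480.4 kN

1480.4 kN


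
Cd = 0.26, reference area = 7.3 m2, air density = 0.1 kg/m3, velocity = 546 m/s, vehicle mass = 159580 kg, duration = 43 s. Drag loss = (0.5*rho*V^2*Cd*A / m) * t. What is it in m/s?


D = 0.5 * 0.1 * 546^2 * 0.26 * 7.3 = 28291.21 N
a = 28291.21 / 159580 = 0.1773 m/s2
dV = 0.1773 * 43 = 7.6 m/s

7.6 m/s


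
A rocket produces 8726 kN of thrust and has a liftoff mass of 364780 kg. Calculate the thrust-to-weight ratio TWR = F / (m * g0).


TWR = 8726000 / (364780 * 9.81) = 2.44

2.44


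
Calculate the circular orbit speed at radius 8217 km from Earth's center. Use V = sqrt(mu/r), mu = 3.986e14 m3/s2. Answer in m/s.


V = sqrt(3.986e14 / 8217000) = 6965 m/s

6965 m/s


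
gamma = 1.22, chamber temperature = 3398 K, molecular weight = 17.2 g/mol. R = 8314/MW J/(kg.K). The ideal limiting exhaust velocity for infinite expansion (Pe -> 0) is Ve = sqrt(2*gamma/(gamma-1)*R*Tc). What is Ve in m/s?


R = 8314 / 17.2 = 483.37 J/(kg.K)
Ve = sqrt(2 * 1.22 / (1.22 - 1) * 483.37 * 3398) = 4268 m/s

4268 m/s


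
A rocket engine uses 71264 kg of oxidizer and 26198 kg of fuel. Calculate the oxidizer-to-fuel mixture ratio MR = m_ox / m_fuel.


MR = 71264 / 26198 = 2.72

2.72


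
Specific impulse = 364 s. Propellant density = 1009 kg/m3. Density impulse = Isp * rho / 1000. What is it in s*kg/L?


rho*Isp = 364 * 1009 / 1000 = 367 s*kg/L

367 s*kg/L


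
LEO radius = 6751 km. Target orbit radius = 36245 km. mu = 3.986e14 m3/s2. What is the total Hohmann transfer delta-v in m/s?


V1 = sqrt(mu/r1) = 7683.95 m/s
dV1 = V1*(sqrt(2*r2/(r1+r2)) - 1) = 2293.27 m/s
V2 = sqrt(mu/r2) = 3316.23 m/s
dV2 = V2*(1 - sqrt(2*r1/(r1+r2))) = 1457.87 m/s
Total dV = 3751 m/s

3751 m/s


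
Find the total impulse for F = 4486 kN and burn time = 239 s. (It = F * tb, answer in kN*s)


It = 4486 * 239 = 1072154 kN*s

1072154 kN*s


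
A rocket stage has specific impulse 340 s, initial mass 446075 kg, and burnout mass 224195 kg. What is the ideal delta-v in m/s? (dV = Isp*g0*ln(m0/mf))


Ve = 340 * 9.81 = 3335.4 m/s
dV = 3335.4 * ln(446075/224195) = 2295 m/s

2295 m/s


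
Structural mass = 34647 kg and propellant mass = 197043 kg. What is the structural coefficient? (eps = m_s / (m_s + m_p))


eps = 34647 / (34647 + 197043) = 0.1495

0.1495


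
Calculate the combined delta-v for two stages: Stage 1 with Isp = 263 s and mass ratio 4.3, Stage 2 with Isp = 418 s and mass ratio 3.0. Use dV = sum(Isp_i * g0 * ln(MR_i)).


dV1 = 263 * 9.81 * ln(4.3) = 3763.3 m/s
dV2 = 418 * 9.81 * ln(3.0) = 4504.9 m/s
Total dV = 3763.3 + 4504.9 = 8268.2 m/s ~ 8268 m/s

8268 m/s


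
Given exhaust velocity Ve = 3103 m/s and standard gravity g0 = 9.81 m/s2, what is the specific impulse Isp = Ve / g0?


Isp = Ve / g0 = 3103 / 9.81 = 316.3 s

316.3 s


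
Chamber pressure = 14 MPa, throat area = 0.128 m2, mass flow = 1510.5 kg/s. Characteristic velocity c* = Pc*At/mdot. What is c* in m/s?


c* = 14e6 * 0.128 / 1510.5 = 1186 m/s

1186 m/s


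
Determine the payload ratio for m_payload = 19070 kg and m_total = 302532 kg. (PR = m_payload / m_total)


PR = 19070 / 302532 = 0.063

0.063


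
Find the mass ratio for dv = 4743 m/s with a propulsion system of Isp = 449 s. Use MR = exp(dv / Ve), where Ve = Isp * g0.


Ve = 449 * 9.81 = 4404.69 m/s
MR = exp(4743 / 4404.69) = 2.935

2.935


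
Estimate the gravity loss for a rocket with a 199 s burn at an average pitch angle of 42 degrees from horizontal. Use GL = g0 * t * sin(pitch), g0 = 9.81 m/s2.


GL = 9.81 * 199 * sin(42 deg) = 1306 m/s

1306 m/s


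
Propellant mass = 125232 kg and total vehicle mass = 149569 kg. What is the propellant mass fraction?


PMF = 125232 / 149569 = 0.837

0.837


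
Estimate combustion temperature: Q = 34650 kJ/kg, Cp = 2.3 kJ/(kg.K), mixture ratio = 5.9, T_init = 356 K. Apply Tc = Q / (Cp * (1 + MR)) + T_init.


Tc = 34650 / (2.3 * (1 + 5.9)) + 356 = 2539 K

2539 K


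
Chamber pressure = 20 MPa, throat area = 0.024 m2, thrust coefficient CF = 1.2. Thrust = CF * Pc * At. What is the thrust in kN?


F = 1.2 * 20e6 * 0.024 = 576000.0 N = 576.0 kN

576.0 kN


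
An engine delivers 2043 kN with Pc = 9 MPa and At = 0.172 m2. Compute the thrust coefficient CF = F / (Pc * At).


CF = 2043000 / (9e6 * 0.172) = 1.32

1.32


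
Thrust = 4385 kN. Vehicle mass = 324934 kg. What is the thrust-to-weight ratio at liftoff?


TWR = 4385000 / (324934 * 9.81) = 1.38

1.38


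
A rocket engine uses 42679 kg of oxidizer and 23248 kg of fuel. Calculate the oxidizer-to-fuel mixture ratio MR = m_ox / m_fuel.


MR = 42679 / 23248 = 1.84

1.84


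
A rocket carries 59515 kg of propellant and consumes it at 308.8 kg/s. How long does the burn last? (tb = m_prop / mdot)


tb = 59515 / 308.8 = 192.7 s

192.7 s


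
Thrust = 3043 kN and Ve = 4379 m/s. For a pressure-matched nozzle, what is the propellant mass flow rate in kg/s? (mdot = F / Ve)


mdot = F / Ve = 3043000 / 4379 = 694.9 kg/s

694.9 kg/s


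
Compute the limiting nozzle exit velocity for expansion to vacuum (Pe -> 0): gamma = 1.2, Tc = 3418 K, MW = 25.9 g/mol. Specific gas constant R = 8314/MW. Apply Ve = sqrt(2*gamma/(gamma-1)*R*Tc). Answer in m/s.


R = 8314 / 25.9 = 321.0 J/(kg.K)
Ve = sqrt(2 * 1.2 / (1.2 - 1) * 321.0 * 3418) = 3629 m/s

3629 m/s


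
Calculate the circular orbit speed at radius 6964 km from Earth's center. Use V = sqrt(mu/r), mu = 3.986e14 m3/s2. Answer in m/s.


V = sqrt(3.986e14 / 6964000) = 7566 m/s

7566 m/s


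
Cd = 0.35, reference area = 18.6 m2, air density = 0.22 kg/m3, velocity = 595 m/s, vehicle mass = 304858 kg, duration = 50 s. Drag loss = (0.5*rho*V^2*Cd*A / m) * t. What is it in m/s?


D = 0.5 * 0.22 * 595^2 * 0.35 * 18.6 = 253517.3 N
a = 253517.3 / 304858 = 0.8316 m/s2
dV = 0.8316 * 50 = 41.6 m/s

41.6 m/s


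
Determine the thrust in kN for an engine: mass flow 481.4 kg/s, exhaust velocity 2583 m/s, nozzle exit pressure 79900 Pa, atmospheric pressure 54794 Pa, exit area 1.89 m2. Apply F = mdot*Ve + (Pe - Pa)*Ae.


F = 481.4 * 2583 + (79900 - 54794) * 1.89 = 1.2909e+06 N = 1290.9 kN

1290.9 kN


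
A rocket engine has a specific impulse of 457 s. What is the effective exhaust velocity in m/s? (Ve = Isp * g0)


Ve = Isp * g0 = 457 * 9.81 = 4483.2 m/s

4483.2 m/s


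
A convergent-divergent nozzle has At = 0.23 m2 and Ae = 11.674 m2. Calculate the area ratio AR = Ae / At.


AR = 11.674 / 0.23 = 50.8

50.8


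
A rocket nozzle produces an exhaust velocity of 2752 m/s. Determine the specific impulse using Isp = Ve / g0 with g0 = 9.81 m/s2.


Isp = Ve / g0 = 2752 / 9.81 = 280.5 s

280.5 s


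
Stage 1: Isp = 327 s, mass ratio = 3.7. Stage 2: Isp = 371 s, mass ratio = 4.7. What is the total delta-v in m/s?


dV1 = 327 * 9.81 * ln(3.7) = 4197.0 m/s
dV2 = 371 * 9.81 * ln(4.7) = 5632.4 m/s
Total dV = 4197.0 + 5632.4 = 9829.4 m/s ~ 9829 m/s

9829 m/s


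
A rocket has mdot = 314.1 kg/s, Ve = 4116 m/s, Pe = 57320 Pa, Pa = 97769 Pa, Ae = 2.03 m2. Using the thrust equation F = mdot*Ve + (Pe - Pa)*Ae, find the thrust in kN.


F = 314.1 * 4116 + (57320 - 97769) * 2.03 = 1.2107e+06 N = 1210.7 kN

1210.7 kN


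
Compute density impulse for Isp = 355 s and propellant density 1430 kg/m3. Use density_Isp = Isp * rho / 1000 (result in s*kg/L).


rho*Isp = 355 * 1430 / 1000 = 508 s*kg/L

508 s*kg/L


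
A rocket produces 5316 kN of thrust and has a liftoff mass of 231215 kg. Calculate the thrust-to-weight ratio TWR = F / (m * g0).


TWR = 5316000 / (231215 * 9.81) = 2.34

2.34


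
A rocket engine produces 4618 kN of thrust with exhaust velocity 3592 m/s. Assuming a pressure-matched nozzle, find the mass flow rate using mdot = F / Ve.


mdot = F / Ve = 4618000 / 3592 = 1285.6 kg/s

1285.6 kg/s


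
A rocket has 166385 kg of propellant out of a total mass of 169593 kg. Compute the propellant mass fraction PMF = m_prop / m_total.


PMF = 166385 / 169593 = 0.981

0.981


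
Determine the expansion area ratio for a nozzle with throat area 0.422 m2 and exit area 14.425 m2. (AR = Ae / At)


AR = 14.425 / 0.422 = 34.2

34.2


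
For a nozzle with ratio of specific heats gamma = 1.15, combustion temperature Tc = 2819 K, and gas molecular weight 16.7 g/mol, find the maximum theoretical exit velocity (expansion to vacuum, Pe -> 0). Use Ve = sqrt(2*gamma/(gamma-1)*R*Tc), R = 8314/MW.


R = 8314 / 16.7 = 497.84 J/(kg.K)
Ve = sqrt(2 * 1.15 / (1.15 - 1) * 497.84 * 2819) = 4639 m/s

4639 m/s


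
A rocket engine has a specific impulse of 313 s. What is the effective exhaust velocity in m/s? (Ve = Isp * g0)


Ve = Isp * g0 = 313 * 9.81 = 3070.5 m/s

3070.5 m/s


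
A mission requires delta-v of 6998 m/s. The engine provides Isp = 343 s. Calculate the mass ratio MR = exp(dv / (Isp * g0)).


Ve = 343 * 9.81 = 3364.83 m/s
MR = exp(6998 / 3364.83) = 8.002

8.002


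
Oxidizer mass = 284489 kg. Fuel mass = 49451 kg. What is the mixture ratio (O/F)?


MR = 284489 / 49451 = 5.75

5.75


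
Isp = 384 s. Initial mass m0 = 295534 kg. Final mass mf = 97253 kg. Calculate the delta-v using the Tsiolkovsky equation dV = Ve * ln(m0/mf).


Ve = 384 * 9.81 = 3767.04 m/s
dV = 3767.04 * ln(295534/97253) = 4187 m/s

4187 m/s


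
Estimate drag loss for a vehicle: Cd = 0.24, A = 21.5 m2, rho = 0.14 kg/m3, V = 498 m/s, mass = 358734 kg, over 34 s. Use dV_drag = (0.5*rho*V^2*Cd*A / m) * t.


D = 0.5 * 0.14 * 498^2 * 0.24 * 21.5 = 89579.04 N
a = 89579.04 / 358734 = 0.2497 m/s2
dV = 0.2497 * 34 = 8.5 m/s

8.5 m/s


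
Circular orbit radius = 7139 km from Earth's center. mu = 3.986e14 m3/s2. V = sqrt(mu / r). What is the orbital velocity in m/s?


V = sqrt(3.986e14 / 7139000) = 7472 m/s

7472 m/s


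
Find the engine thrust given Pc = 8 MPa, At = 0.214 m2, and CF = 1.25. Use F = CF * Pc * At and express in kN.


F = 1.25 * 8e6 * 0.214 = 2.1400e+06 N = 2140.0 kN

2140.0 kN


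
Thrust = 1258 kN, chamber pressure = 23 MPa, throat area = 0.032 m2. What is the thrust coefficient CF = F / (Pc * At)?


CF = 1258000 / (23e6 * 0.032) = 1.71

1.71


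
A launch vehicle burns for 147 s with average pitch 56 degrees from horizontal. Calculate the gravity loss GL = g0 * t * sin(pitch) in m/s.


GL = 9.81 * 147 * sin(56 deg) = 1196 m/s

1196 m/s


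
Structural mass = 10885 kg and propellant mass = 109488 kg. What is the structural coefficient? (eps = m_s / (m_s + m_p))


eps = 10885 / (10885 + 109488) = 0.0904

0.0904


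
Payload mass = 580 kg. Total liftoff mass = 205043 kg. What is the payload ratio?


PR = 580 / 205043 = 0.0028

0.0028


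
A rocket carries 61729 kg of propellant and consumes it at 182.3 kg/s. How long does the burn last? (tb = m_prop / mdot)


tb = 61729 / 182.3 = 338.6 s

338.6 s


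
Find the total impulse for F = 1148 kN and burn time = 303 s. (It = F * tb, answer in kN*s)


It = 1148 * 303 = 347844 kN*s

347844 kN*s


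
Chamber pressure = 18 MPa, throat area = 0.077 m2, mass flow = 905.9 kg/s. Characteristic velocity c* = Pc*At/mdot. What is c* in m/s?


c* = 18e6 * 0.077 / 905.9 = 1530 m/s

1530 m/s


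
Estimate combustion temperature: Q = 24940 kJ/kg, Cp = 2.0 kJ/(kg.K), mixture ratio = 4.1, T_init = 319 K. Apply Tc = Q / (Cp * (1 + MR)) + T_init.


Tc = 24940 / (2.0 * (1 + 4.1)) + 319 = 2764 K

2764 K


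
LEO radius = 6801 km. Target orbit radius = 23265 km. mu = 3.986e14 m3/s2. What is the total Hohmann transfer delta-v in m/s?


V1 = sqrt(mu/r1) = 7655.65 m/s
dV1 = V1*(sqrt(2*r2/(r1+r2)) - 1) = 1868.16 m/s
V2 = sqrt(mu/r2) = 4139.21 m/s
dV2 = V2*(1 - sqrt(2*r1/(r1+r2))) = 1355.13 m/s
Total dV = 3223 m/s

3223 m/s


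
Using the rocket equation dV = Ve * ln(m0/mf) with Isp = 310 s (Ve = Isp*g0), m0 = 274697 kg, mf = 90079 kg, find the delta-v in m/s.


Ve = 310 * 9.81 = 3041.1 m/s
dV = 3041.1 * ln(274697/90079) = 3391 m/s

3391 m/s


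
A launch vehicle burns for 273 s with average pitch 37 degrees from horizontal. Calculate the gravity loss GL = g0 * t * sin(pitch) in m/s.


GL = 9.81 * 273 * sin(37 deg) = 1612 m/s

1612 m/s


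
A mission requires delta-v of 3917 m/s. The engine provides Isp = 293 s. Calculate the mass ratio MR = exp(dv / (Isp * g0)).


Ve = 293 * 9.81 = 2874.33 m/s
MR = exp(3917 / 2874.33) = 3.907

3.907


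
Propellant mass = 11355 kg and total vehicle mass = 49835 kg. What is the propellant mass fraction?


PMF = 11355 / 49835 = 0.228

0.228


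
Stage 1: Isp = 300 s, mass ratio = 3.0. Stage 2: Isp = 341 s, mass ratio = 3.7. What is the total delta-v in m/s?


dV1 = 300 * 9.81 * ln(3.0) = 3233.2 m/s
dV2 = 341 * 9.81 * ln(3.7) = 4376.6 m/s
Total dV = 3233.2 + 4376.6 = 7609.8 m/s ~ 7610 m/s

7610 m/s


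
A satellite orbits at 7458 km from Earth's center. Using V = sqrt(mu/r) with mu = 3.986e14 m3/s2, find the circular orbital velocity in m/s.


V = sqrt(3.986e14 / 7458000) = 7311 m/s

7311 m/s


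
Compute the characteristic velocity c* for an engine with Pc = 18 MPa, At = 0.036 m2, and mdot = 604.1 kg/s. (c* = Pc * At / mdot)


c* = 18e6 * 0.036 / 604.1 = 1073 m/s

1073 m/s


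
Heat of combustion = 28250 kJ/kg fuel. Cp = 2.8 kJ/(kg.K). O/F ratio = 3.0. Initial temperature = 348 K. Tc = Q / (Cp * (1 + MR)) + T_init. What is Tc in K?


Tc = 28250 / (2.8 * (1 + 3.0)) + 348 = 2870 K

2870 K


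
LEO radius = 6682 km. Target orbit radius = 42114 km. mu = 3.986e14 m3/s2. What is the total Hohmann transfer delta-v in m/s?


V1 = sqrt(mu/r1) = 7723.52 m/s
dV1 = V1*(sqrt(2*r2/(r1+r2)) - 1) = 2423.8 m/s
V2 = sqrt(mu/r2) = 3076.49 m/s
dV2 = V2*(1 - sqrt(2*r1/(r1+r2))) = 1466.47 m/s
Total dV = 3890 m/s

3890 m/s


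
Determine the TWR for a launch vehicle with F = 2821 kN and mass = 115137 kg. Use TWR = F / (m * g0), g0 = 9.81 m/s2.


TWR = 2821000 / (115137 * 9.81) = 2.5

2.5


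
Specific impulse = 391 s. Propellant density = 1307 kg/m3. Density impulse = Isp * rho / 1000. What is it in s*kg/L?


rho*Isp = 391 * 1307 / 1000 = 511 s*kg/L

511 s*kg/L


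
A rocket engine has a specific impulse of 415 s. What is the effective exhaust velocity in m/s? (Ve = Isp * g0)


Ve = Isp * g0 = 415 * 9.81 = 4071.2 m/s

4071.2 m/s


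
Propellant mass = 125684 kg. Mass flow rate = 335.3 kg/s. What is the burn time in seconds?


tb = 125684 / 335.3 = 374.8 s

374.8 s


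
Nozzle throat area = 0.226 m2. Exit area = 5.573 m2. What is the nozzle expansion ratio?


AR = 5.573 / 0.226 = 24.7

24.7


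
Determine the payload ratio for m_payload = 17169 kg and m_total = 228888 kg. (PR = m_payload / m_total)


PR = 17169 / 228888 = 0.075

0.075


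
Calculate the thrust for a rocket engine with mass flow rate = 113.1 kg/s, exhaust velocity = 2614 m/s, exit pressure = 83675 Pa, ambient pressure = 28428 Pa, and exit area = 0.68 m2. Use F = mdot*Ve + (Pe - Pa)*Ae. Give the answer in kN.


F = 113.1 * 2614 + (83675 - 28428) * 0.68 = 333211.0 N = 333.2 kN

333.2 kN


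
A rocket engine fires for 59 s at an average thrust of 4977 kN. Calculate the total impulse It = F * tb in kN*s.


It = 4977 * 59 = 293643 kN*s

293643 kN*s


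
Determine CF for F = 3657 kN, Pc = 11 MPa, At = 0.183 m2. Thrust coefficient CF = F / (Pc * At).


CF = 3657000 / (11e6 * 0.183) = 1.82

1.82


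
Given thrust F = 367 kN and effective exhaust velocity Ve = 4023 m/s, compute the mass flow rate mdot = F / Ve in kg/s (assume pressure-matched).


mdot = F / Ve = 367000 / 4023 = 91.2 kg/s

91.2 kg/s


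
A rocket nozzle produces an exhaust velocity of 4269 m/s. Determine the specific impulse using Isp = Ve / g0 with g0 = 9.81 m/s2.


Isp = Ve / g0 = 4269 / 9.81 = 435.2 s

435.2 s


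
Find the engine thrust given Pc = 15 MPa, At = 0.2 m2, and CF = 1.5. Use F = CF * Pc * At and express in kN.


F = 1.5 * 15e6 * 0.2 = 4.5000e+06 N = 4500.0 kN

4500.0 kN


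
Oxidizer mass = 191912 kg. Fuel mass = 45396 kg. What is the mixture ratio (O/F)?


MR = 191912 / 45396 = 4.23

4.23


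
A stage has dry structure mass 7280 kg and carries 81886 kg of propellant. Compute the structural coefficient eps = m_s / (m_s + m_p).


eps = 7280 / (7280 + 81886) = 0.0816

0.0816


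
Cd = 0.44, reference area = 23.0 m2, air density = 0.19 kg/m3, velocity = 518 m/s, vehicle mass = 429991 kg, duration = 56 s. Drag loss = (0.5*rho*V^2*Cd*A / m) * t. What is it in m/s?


D = 0.5 * 0.19 * 518^2 * 0.44 * 23.0 = 257966.69 N
a = 257966.69 / 429991 = 0.5999 m/s2
dV = 0.5999 * 56 = 33.6 m/s

33.6 m/s


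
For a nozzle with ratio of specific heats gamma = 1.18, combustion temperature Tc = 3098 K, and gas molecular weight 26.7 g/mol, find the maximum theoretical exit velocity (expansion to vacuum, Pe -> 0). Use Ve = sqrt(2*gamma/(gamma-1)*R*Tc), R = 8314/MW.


R = 8314 / 26.7 = 311.39 J/(kg.K)
Ve = sqrt(2 * 1.18 / (1.18 - 1) * 311.39 * 3098) = 3556 m/s

3556 m/s


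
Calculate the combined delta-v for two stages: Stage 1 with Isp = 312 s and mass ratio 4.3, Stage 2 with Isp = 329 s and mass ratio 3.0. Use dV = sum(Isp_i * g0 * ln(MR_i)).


dV1 = 312 * 9.81 * ln(4.3) = 4464.4 m/s
dV2 = 329 * 9.81 * ln(3.0) = 3545.8 m/s
Total dV = 4464.4 + 3545.8 = 8010.2 m/s ~ 8010 m/s

8010 m/s


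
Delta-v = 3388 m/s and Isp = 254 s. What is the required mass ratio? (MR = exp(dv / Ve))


Ve = 254 * 9.81 = 2491.74 m/s
MR = exp(3388 / 2491.74) = 3.895

3.895


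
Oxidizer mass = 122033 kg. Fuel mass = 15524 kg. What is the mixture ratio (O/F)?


MR = 122033 / 15524 = 7.86

7.86


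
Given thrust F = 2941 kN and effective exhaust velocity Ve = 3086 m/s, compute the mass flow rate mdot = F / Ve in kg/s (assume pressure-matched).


mdot = F / Ve = 2941000 / 3086 = 953.0 kg/s

953.0 kg/s


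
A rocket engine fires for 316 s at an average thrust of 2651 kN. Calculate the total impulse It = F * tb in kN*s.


It = 2651 * 316 = 837716 kN*s

837716 kN*s


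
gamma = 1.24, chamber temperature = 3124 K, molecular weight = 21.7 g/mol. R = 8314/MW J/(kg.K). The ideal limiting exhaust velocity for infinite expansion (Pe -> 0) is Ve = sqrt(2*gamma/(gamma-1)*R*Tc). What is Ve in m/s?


R = 8314 / 21.7 = 383.13 J/(kg.K)
Ve = sqrt(2 * 1.24 / (1.24 - 1) * 383.13 * 3124) = 3517 m/s

3517 m/s


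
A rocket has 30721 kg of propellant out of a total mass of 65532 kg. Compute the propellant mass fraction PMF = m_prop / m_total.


PMF = 30721 / 65532 = 0.469

0.469


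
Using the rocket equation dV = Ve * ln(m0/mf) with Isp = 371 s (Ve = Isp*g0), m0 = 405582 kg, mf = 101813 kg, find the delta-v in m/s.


Ve = 371 * 9.81 = 3639.51 m/s
dV = 3639.51 * ln(405582/101813) = 5030 m/s

5030 m/s


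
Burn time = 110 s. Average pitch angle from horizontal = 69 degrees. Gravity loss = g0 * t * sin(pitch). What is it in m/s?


GL = 9.81 * 110 * sin(69 deg) = 1007 m/s

1007 m/s


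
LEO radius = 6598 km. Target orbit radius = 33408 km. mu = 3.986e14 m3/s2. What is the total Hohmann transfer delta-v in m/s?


V1 = sqrt(mu/r1) = 7772.53 m/s
dV1 = V1*(sqrt(2*r2/(r1+r2)) - 1) = 2272.24 m/s
V2 = sqrt(mu/r2) = 3454.17 m/s
dV2 = V2*(1 - sqrt(2*r1/(r1+r2))) = 1470.35 m/s
Total dV = 3743 m/s

3743 m/s


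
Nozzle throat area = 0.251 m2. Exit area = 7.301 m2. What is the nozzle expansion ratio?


AR = 7.301 / 0.251 = 29.1

29.1


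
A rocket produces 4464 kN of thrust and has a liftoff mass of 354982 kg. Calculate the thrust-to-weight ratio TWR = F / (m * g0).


TWR = 4464000 / (354982 * 9.81) = 1.28

1.28


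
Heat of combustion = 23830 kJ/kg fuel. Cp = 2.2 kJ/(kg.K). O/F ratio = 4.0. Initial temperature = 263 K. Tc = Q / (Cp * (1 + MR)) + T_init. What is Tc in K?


Tc = 23830 / (2.2 * (1 + 4.0)) + 263 = 2429 K

2429 K


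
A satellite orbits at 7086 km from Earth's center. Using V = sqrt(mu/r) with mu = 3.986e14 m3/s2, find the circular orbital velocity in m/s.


V = sqrt(3.986e14 / 7086000) = 7500 m/s

7500 m/s


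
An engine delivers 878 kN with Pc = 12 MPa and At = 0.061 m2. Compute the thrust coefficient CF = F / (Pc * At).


CF = 878000 / (12e6 * 0.061) = 1.2

1.2


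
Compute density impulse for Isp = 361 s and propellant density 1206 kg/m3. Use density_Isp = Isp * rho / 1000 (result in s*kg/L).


rho*Isp = 361 * 1206 / 1000 = 435 s*kg/L

435 s*kg/L


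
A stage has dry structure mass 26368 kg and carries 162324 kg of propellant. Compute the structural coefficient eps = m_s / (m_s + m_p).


eps = 26368 / (26368 + 162324) = 0.1397

0.1397


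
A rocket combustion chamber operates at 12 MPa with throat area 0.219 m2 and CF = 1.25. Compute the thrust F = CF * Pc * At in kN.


F = 1.25 * 12e6 * 0.219 = 3.2850e+06 N = 3285.0 kN

3285.0 kN


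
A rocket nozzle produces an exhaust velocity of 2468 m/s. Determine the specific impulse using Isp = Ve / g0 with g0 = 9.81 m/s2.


Isp = Ve / g0 = 2468 / 9.81 = 251.6 s

251.6 s


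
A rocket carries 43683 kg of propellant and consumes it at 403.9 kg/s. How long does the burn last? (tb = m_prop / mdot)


tb = 43683 / 403.9 = 108.2 s

108.2 s


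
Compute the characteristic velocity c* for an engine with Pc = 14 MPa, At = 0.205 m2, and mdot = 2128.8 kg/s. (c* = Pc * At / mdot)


c* = 14e6 * 0.205 / 2128.8 = 1348 m/s

1348 m/s


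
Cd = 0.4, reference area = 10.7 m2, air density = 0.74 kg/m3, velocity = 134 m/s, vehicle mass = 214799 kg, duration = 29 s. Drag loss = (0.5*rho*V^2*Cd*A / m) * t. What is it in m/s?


D = 0.5 * 0.74 * 134^2 * 0.4 * 10.7 = 28435.12 N
a = 28435.12 / 214799 = 0.1324 m/s2
dV = 0.1324 * 29 = 3.8 m/s

3.8 m/s


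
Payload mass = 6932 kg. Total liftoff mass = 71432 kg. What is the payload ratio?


PR = 6932 / 71432 = 0.097

0.097


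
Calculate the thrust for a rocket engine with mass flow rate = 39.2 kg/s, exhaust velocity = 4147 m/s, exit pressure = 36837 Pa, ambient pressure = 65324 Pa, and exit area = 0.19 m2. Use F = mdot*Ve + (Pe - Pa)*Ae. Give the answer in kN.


F = 39.2 * 4147 + (36837 - 65324) * 0.19 = 157150.0 N = 157.2 kN

157.2 kN


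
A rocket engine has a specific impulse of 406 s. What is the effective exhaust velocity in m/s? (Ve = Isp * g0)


Ve = Isp * g0 = 406 * 9.81 = 3982.9 m/s

3982.9 m/s


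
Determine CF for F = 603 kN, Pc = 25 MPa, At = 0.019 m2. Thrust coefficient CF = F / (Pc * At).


CF = 603000 / (25e6 * 0.019) = 1.27

1.27


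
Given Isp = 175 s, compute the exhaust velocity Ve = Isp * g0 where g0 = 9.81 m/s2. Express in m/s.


Ve = Isp * g0 = 175 * 9.81 = 1716.8 m/s

1716.8 m/s


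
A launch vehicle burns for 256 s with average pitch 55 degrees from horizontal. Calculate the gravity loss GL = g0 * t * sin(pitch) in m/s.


GL = 9.81 * 256 * sin(55 deg) = 2057 m/s

2057 m/s


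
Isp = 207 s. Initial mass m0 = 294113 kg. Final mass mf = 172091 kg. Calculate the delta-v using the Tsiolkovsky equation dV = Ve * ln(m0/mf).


Ve = 207 * 9.81 = 2030.67 m/s
dV = 2030.67 * ln(294113/172091) = 1088 m/s

1088 m/s


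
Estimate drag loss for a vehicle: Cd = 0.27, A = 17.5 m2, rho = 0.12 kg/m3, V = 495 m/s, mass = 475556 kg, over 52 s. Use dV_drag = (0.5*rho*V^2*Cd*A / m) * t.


D = 0.5 * 0.12 * 495^2 * 0.27 * 17.5 = 69464.59 N
a = 69464.59 / 475556 = 0.1461 m/s2
dV = 0.1461 * 52 = 7.6 m/s

7.6 m/s


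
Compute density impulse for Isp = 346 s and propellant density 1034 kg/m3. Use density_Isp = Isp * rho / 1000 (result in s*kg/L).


rho*Isp = 346 * 1034 / 1000 = 358 s*kg/L

358 s*kg/L


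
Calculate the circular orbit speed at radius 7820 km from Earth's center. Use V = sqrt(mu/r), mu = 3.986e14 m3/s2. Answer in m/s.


V = sqrt(3.986e14 / 7820000) = 7139 m/s

7139 m/s


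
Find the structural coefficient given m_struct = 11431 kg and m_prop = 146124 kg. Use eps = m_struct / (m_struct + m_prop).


eps = 11431 / (11431 + 146124) = 0.0726

0.0726


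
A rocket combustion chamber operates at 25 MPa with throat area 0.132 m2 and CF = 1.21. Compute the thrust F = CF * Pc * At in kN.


F = 1.21 * 25e6 * 0.132 = 3.9930e+06 N = 3993.0 kN

3993.0 kN


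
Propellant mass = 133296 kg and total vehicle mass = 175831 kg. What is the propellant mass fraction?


PMF = 133296 / 175831 = 0.758

0.758


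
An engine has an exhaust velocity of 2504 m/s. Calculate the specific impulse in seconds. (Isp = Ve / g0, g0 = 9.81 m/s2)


Isp = Ve / g0 = 2504 / 9.81 = 255.2 s

255.2 s


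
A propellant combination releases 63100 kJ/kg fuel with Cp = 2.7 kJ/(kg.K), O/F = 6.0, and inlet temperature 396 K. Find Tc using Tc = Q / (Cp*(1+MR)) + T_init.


Tc = 63100 / (2.7 * (1 + 6.0)) + 396 = 3735 K

3735 K


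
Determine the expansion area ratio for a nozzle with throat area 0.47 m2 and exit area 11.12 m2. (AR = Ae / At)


AR = 11.12 / 0.47 = 23.7

23.7


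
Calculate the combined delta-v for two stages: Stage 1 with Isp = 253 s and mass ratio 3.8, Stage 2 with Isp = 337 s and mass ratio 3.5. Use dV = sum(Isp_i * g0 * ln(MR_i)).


dV1 = 253 * 9.81 * ln(3.8) = 3313.4 m/s
dV2 = 337 * 9.81 * ln(3.5) = 4141.6 m/s
Total dV = 3313.4 + 4141.6 = 7455.0 m/s ~ 7455 m/s

7455 m/s


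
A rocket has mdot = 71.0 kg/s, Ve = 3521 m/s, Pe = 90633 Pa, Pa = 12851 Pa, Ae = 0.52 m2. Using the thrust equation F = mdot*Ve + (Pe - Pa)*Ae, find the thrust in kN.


F = 71.0 * 3521 + (90633 - 12851) * 0.52 = 290438.0 N = 290.4 kN

290.4 kN


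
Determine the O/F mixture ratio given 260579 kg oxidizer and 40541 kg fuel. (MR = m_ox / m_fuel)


MR = 260579 / 40541 = 6.43

6.43


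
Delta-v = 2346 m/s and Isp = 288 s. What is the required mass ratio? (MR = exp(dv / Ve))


Ve = 288 * 9.81 = 2825.28 m/s
MR = exp(2346 / 2825.28) = 2.294

2.294


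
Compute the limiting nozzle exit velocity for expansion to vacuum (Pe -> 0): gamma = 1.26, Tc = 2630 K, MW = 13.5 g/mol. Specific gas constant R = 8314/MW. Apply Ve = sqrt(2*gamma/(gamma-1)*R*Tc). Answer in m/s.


R = 8314 / 13.5 = 615.85 J/(kg.K)
Ve = sqrt(2 * 1.26 / (1.26 - 1) * 615.85 * 2630) = 3962 m/s

3962 m/s


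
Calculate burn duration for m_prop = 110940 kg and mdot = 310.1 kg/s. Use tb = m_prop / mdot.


tb = 110940 / 310.1 = 357.8 s

357.8 s


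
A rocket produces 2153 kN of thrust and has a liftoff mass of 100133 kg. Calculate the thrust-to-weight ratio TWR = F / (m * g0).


TWR = 2153000 / (100133 * 9.81) = 2.19

2.19


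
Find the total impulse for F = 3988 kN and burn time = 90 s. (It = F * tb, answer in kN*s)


It = 3988 * 90 = 358920 kN*s

358920 kN*s


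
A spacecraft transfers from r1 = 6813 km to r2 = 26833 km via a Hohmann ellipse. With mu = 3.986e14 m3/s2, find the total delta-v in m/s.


V1 = sqrt(mu/r1) = 7648.91 m/s
dV1 = V1*(sqrt(2*r2/(r1+r2)) - 1) = 2011.21 m/s
V2 = sqrt(mu/r2) = 3854.2 m/s
dV2 = V2*(1 - sqrt(2*r1/(r1+r2))) = 1401.46 m/s
Total dV = 3413 m/s

3413 m/s


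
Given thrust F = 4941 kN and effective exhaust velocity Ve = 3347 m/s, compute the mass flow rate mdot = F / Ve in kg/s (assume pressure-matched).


mdot = F / Ve = 4941000 / 3347 = 1476.2 kg/s

1476.2 kg/s


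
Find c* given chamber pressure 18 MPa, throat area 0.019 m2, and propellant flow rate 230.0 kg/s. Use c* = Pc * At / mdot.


c* = 18e6 * 0.019 / 230.0 = 1487 m/s

1487 m/s


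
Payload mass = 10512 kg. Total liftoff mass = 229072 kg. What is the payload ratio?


PR = 10512 / 229072 = 0.0459

0.0459


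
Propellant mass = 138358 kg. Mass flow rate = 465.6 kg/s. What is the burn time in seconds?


tb = 138358 / 465.6 = 297.2 s

297.2 s


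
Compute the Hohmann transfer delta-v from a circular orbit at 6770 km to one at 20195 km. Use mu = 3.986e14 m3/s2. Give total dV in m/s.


V1 = sqrt(mu/r1) = 7673.16 m/s
dV1 = V1*(sqrt(2*r2/(r1+r2)) - 1) = 1717.82 m/s
V2 = sqrt(mu/r2) = 4442.7 m/s
dV2 = V2*(1 - sqrt(2*r1/(r1+r2))) = 1294.54 m/s
Total dV = 3012 m/s

3012 m/s


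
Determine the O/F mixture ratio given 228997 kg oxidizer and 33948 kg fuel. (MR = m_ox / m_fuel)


MR = 228997 / 33948 = 6.75

6.75


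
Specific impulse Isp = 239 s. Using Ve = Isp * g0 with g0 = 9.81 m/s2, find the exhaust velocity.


Ve = Isp * g0 = 239 * 9.81 = 2344.6 m/s

2344.6 m/s
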